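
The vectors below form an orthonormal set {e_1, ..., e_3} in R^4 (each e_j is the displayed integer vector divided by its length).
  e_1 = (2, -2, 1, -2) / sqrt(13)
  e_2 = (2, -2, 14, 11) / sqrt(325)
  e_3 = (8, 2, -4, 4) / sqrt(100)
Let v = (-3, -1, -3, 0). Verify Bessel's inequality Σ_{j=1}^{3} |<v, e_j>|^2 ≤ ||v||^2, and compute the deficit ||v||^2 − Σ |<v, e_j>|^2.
Σ |<v, e_j>|^2 = 306/25; ||v||^2 = 19; deficit = 169/25

Write each e_j = u_j / sqrt(<u_j, u_j>) where u_j is the displayed integer vector. Then <v, e_j> = <v, u_j> / sqrt(<u_j, u_j>), so |<v, e_j>|^2 = <v, u_j>^2 / <u_j, u_j>.
Coefficients: <v, e_1> = -7/sqrt(13), <v, e_2> = -46/sqrt(325), <v, e_3> = -14/sqrt(100).
Square and sum: Σ |<v, e_j>|^2 = 306/25.
Compute ||v||^2 = v·v = 19.
Deficit = 19 − 306/25 = 169/25 ≥ 0, confirming Bessel's inequality. (The deficit equals ||v − Σ <v,e_j> e_j||^2, the squared distance from v to span{e_j}.)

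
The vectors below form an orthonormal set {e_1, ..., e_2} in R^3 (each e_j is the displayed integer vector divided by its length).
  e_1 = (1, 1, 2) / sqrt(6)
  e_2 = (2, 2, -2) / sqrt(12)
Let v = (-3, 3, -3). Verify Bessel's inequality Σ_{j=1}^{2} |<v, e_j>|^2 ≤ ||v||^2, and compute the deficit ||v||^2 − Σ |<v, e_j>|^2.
Σ |<v, e_j>|^2 = 9; ||v||^2 = 27; deficit = 18

Write each e_j = u_j / sqrt(<u_j, u_j>) where u_j is the displayed integer vector. Then <v, e_j> = <v, u_j> / sqrt(<u_j, u_j>), so |<v, e_j>|^2 = <v, u_j>^2 / <u_j, u_j>.
Coefficients: <v, e_1> = -6/sqrt(6), <v, e_2> = 6/sqrt(12).
Square and sum: Σ |<v, e_j>|^2 = 9.
Compute ||v||^2 = v·v = 27.
Deficit = 27 − 9 = 18 ≥ 0, confirming Bessel's inequality. (The deficit equals ||v − Σ <v,e_j> e_j||^2, the squared distance from v to span{e_j}.)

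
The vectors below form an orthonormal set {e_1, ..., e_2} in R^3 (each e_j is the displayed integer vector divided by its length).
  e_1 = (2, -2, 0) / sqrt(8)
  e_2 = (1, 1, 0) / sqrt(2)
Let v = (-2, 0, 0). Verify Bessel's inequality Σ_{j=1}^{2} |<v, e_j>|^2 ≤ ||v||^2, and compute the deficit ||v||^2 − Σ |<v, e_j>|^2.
Σ |<v, e_j>|^2 = 4; ||v||^2 = 4; deficit = 0

Write each e_j = u_j / sqrt(<u_j, u_j>) where u_j is the displayed integer vector. Then <v, e_j> = <v, u_j> / sqrt(<u_j, u_j>), so |<v, e_j>|^2 = <v, u_j>^2 / <u_j, u_j>.
Coefficients: <v, e_1> = -4/sqrt(8), <v, e_2> = -2/sqrt(2).
Square and sum: Σ |<v, e_j>|^2 = 4.
Compute ||v||^2 = v·v = 4.
Deficit = 4 − 4 = 0 ≥ 0, confirming Bessel's inequality. (The deficit equals ||v − Σ <v,e_j> e_j||^2, the squared distance from v to span{e_j}.)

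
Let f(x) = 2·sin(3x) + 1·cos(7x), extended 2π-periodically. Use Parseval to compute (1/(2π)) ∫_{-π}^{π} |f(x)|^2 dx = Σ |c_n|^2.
Σ |c_n|^2 = 5/2

Expand |f|^2 and use orthogonality of {sin(nx), cos(mx)} on [-π, π]:
  ∫_{-π}^{π} sin(nx)^2 dx = π, ∫ cos(mx)^2 dx = π, and cross terms integrate to 0.
So ∫_{-π}^{π} f(x)^2 dx = 2^2 · π + 1^2 · π = (4 + 1)π.
Divide by 2π: (4 + 1)/2 = 5/2.
By Parseval, this equals Σ |c_n|^2.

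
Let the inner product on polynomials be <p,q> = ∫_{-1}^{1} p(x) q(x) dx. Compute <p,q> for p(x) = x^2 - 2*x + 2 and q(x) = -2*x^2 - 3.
<p,q> = -262/15

Expand the product: p(x)·q(x) = -2*x^4 + 4*x^3 - 7*x^2 + 6*x - 6.
∫_{-1}^{1} of each monomial x^k gives [2/(k+1) if k even, 0 if k odd]. Integrating term-by-term (or equivalently evaluating the antiderivative F(x) = -2*x^5/5 + x^4 - 7*x^3/3 + 3*x^2 - 6*x at the endpoints):
  F(1) − F(−1) = -71/15 − (191/15) = -262/15.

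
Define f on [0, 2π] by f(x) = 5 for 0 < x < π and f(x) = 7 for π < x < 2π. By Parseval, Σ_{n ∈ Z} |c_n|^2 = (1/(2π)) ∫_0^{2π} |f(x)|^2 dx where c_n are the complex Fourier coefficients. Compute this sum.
Σ |c_n|^2 = 37

Parseval equates the L^2 energy of f (normalised by 1/(2π)) with the ℓ^2 sum of its Fourier coefficients: (1/(2π)) ∫_0^{2π} |f|^2 = Σ |c_n|^2.
Compute the left side: (1/(2π)) [∫_0^π 5^2 dx + ∫_π^{2π} 7^2 dx] = (1/(2π)) · (25π + 49π) = (25 + 49)/2 = 37.
So Σ_{n ∈ Z} |c_n|^2 = 37.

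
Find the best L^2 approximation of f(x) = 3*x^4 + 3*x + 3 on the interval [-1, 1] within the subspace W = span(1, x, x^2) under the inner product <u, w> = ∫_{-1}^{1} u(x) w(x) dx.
g(x) = 18*x^2/7 + 3*x + 96/35

The best approximation g ∈ W is the orthogonal projection of f onto W. Writing g = a_0 + a_1 x + a_2 x^2, the coefficients solve the normal equations G · a = b where
  G_{ij} = <φ_i, φ_j> and b_i = <f, φ_i>, with φ_0 = 1, φ_1 = x, φ_2 = x^2.
G =
  [2, 0, 2/3]
  [0, 2/3, 0]
  [2/3, 0, 2/5],
b = (36/5, 2, 20/7).
Solving gives a_0 = 96/35, a_1 = 3, a_2 = 18/7, so
  g(x) = 18*x^2/7 + 3*x + 96/35.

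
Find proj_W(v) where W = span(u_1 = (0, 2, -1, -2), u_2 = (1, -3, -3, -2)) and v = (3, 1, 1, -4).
proj_W(v) = (18/103, 148/103, -155/103, -238/103)

Set up U = [u_1 | ... | u_2] ∈ R^(4×2). The projector onto W = col(U) is P = U (U^T U)^(-1) U^T.
Compute U^T U =
  [9, 1]
  [1, 23],
and U^T v = (9, 5).
Solve U^T U · c = U^T v for the coefficients: c = (101/103, 18/103). The projection is proj_W(v) = U c.
Check: (v - proj_W(v)) · u_1 = 0  (should be 0).
Check: (v - proj_W(v)) · u_2 = 0  (should be 0).
Result: proj_W(v) = (18/103, 148/103, -155/103, -238/103).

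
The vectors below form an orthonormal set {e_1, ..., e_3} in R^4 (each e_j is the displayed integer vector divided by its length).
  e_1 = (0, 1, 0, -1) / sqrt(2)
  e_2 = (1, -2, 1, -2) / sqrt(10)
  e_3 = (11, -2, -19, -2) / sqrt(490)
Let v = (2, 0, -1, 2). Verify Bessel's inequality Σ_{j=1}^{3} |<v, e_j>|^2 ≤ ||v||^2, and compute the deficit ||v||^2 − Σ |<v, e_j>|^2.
Σ |<v, e_j>|^2 = 279/49; ||v||^2 = 9; deficit = 162/49

Write each e_j = u_j / sqrt(<u_j, u_j>) where u_j is the displayed integer vector. Then <v, e_j> = <v, u_j> / sqrt(<u_j, u_j>), so |<v, e_j>|^2 = <v, u_j>^2 / <u_j, u_j>.
Coefficients: <v, e_1> = -2/sqrt(2), <v, e_2> = -3/sqrt(10), <v, e_3> = 37/sqrt(490).
Square and sum: Σ |<v, e_j>|^2 = 279/49.
Compute ||v||^2 = v·v = 9.
Deficit = 9 − 279/49 = 162/49 ≥ 0, confirming Bessel's inequality. (The deficit equals ||v − Σ <v,e_j> e_j||^2, the squared distance from v to span{e_j}.)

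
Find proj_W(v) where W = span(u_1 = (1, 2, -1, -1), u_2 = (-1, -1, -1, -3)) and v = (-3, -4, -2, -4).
proj_W(v) = (-233/83, -314/83, -71/83, -375/83)

Set up U = [u_1 | ... | u_2] ∈ R^(4×2). The projector onto W = col(U) is P = U (U^T U)^(-1) U^T.
Compute U^T U =
  [7, 1]
  [1, 12],
and U^T v = (-5, 21).
Solve U^T U · c = U^T v for the coefficients: c = (-81/83, 152/83). The projection is proj_W(v) = U c.
Check: (v - proj_W(v)) · u_1 = 0  (should be 0).
Check: (v - proj_W(v)) · u_2 = 0  (should be 0).
Result: proj_W(v) = (-233/83, -314/83, -71/83, -375/83).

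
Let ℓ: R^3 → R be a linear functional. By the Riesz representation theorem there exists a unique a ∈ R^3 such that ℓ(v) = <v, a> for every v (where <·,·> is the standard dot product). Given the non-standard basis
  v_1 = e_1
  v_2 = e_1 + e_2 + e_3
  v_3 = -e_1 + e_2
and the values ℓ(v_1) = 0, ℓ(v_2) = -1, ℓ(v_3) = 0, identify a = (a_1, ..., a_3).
a = (0, 0, -1)

Write a = (a_1, ..., a_3) in the standard basis. For each basis vector v_i, ℓ(v_i) = <v_i, a> is a linear equation in the a_j's. Collect the n equations into a matrix system V a = ℓ, where row i of V is v_i (expressed in the standard basis). Since V is invertible (lower-triangular with 1s on the diagonal, up to permutation), solve by back-substitution:
  V =
[[1, 0, 0],
 [1, 1, 1],
 [-1, 1, 0]]
  V a = (0, -1, 0)
Solving gives a = (0, 0, -1).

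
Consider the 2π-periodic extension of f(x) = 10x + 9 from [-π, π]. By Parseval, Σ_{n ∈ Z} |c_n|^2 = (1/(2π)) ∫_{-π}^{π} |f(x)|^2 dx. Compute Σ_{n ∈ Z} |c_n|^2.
Σ |c_n|^2 = 100π^2/3 + 81

Expand and integrate term by term over [-π, π]:
  ∫ (10x)^2 dx = 100·(2π^3/3); ∫ 2·10·(9)·x dx = 0 (odd integrand); ∫ 9^2 dx = 81·2π.
So (1/(2π)) ∫_{-π}^{π} (10x + 9)^2 dx = 100π^2/3 + 81 = 100π^2/3 + 81.
Parseval ⇒ Σ |c_n|^2 = 100π^2/3 + 81.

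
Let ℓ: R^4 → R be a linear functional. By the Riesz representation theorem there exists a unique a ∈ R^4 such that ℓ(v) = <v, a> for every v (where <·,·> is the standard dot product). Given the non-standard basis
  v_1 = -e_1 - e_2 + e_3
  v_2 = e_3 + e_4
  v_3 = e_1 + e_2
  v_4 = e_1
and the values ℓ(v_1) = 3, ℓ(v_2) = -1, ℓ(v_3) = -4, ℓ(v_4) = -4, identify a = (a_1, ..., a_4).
a = (-4, 0, -1, 0)

Write a = (a_1, ..., a_4) in the standard basis. For each basis vector v_i, ℓ(v_i) = <v_i, a> is a linear equation in the a_j's. Collect the n equations into a matrix system V a = ℓ, where row i of V is v_i (expressed in the standard basis). Since V is invertible (lower-triangular with 1s on the diagonal, up to permutation), solve by back-substitution:
  V =
[[-1, -1, 1, 0],
 [0, 0, 1, 1],
 [1, 1, 0, 0],
 [1, 0, 0, 0]]
  V a = (3, -1, -4, -4)
Solving gives a = (-4, 0, -1, 0).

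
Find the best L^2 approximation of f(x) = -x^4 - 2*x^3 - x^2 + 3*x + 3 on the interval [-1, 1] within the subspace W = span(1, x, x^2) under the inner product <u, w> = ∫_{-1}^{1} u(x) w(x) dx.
g(x) = -13*x^2/7 + 9*x/5 + 108/35

The best approximation g ∈ W is the orthogonal projection of f onto W. Writing g = a_0 + a_1 x + a_2 x^2, the coefficients solve the normal equations G · a = b where
  G_{ij} = <φ_i, φ_j> and b_i = <f, φ_i>, with φ_0 = 1, φ_1 = x, φ_2 = x^2.
G =
  [2, 0, 2/3]
  [0, 2/3, 0]
  [2/3, 0, 2/5],
b = (74/15, 6/5, 46/35).
Solving gives a_0 = 108/35, a_1 = 9/5, a_2 = -13/7, so
  g(x) = -13*x^2/7 + 9*x/5 + 108/35.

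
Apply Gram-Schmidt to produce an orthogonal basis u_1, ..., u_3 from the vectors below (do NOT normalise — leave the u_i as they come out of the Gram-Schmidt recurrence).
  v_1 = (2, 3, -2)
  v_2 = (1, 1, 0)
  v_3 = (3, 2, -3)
Orthogonal basis:
  u_1 = (2, 3, -2)
  u_2 = (7/17, 2/17, 10/17)
  u_3 = (10/9, -10/9, -5/9)

Apply the Gram-Schmidt recurrence
  u_1 = v_1
  u_i = v_i − Σ_{j<i} ((v_i · u_j) / (u_j · u_j)) · u_j.

Step by step this gives:
  u_1 = (2, 3, -2)
  u_2 = (7/17, 2/17, 10/17)
  u_3 = (10/9, -10/9, -5/9)

Orthogonality check:
  u_2 · u_1 = 0 (should be 0)
  u_3 · u_1 = 0 (should be 0)
  u_3 · u_2 = 0 (should be 0)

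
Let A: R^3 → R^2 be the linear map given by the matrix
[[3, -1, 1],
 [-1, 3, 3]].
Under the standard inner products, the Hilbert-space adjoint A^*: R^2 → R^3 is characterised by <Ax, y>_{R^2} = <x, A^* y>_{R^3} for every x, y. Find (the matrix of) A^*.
A^* = A^T =
[[3, -1],
 [-1, 3],
 [1, 3]]

For real matrices with standard dot products, the defining identity <Ax, y> = <x, A^* y> gives (Ax)^T y = x^T (A^*) y, i.e. x^T A^T y = x^T (A^*) y. Since this holds for all x, y, we must have A^* = A^T. Therefore
A^* =
[[3, -1],
 [-1, 3],
 [1, 3]].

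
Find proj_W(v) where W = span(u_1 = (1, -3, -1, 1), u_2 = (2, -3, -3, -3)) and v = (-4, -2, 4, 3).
proj_W(v) = (-290/251, 9/251, 577/251, 1145/251)

Set up U = [u_1 | ... | u_2] ∈ R^(4×2). The projector onto W = col(U) is P = U (U^T U)^(-1) U^T.
Compute U^T U =
  [12, 11]
  [11, 31],
and U^T v = (1, -23).
Solve U^T U · c = U^T v for the coefficients: c = (284/251, -287/251). The projection is proj_W(v) = U c.
Check: (v - proj_W(v)) · u_1 = 0  (should be 0).
Check: (v - proj_W(v)) · u_2 = 0  (should be 0).
Result: proj_W(v) = (-290/251, 9/251, 577/251, 1145/251).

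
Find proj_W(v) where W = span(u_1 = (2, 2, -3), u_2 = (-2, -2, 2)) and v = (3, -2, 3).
proj_W(v) = (1/2, 1/2, 3)

Set up U = [u_1 | ... | u_2] ∈ R^(3×2). The projector onto W = col(U) is P = U (U^T U)^(-1) U^T.
Compute U^T U =
  [17, -14]
  [-14, 12],
and U^T v = (-7, 4).
Solve U^T U · c = U^T v for the coefficients: c = (-7/2, -15/4). The projection is proj_W(v) = U c.
Check: (v - proj_W(v)) · u_1 = 0  (should be 0).
Check: (v - proj_W(v)) · u_2 = 0  (should be 0).
Result: proj_W(v) = (1/2, 1/2, 3).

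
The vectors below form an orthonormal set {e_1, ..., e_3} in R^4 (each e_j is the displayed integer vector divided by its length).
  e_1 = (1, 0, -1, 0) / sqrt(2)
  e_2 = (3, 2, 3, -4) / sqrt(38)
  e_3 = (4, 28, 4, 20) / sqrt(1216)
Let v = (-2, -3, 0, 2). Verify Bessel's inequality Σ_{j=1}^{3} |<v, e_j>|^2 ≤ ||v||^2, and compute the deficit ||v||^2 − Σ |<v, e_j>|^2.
Σ |<v, e_j>|^2 = 59/4; ||v||^2 = 17; deficit = 9/4

Write each e_j = u_j / sqrt(<u_j, u_j>) where u_j is the displayed integer vector. Then <v, e_j> = <v, u_j> / sqrt(<u_j, u_j>), so |<v, e_j>|^2 = <v, u_j>^2 / <u_j, u_j>.
Coefficients: <v, e_1> = -2/sqrt(2), <v, e_2> = -20/sqrt(38), <v, e_3> = -52/sqrt(1216).
Square and sum: Σ |<v, e_j>|^2 = 59/4.
Compute ||v||^2 = v·v = 17.
Deficit = 17 − 59/4 = 9/4 ≥ 0, confirming Bessel's inequality. (The deficit equals ||v − Σ <v,e_j> e_j||^2, the squared distance from v to span{e_j}.)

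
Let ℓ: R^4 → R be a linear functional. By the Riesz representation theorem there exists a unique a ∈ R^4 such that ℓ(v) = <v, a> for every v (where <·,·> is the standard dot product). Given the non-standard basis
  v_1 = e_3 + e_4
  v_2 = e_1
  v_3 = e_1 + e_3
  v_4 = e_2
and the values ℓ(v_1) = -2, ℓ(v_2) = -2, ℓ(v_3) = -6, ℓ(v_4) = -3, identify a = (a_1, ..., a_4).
a = (-2, -3, -4, 2)

Write a = (a_1, ..., a_4) in the standard basis. For each basis vector v_i, ℓ(v_i) = <v_i, a> is a linear equation in the a_j's. Collect the n equations into a matrix system V a = ℓ, where row i of V is v_i (expressed in the standard basis). Since V is invertible (lower-triangular with 1s on the diagonal, up to permutation), solve by back-substitution:
  V =
[[0, 0, 1, 1],
 [1, 0, 0, 0],
 [1, 0, 1, 0],
 [0, 1, 0, 0]]
  V a = (-2, -2, -6, -3)
Solving gives a = (-2, -3, -4, 2).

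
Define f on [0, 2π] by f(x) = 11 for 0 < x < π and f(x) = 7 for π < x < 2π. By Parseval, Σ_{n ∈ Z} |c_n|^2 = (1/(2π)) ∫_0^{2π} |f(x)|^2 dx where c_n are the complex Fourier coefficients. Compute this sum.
Σ |c_n|^2 = 85

Parseval equates the L^2 energy of f (normalised by 1/(2π)) with the ℓ^2 sum of its Fourier coefficients: (1/(2π)) ∫_0^{2π} |f|^2 = Σ |c_n|^2.
Compute the left side: (1/(2π)) [∫_0^π 11^2 dx + ∫_π^{2π} 7^2 dx] = (1/(2π)) · (121π + 49π) = (121 + 49)/2 = 85.
So Σ_{n ∈ Z} |c_n|^2 = 85.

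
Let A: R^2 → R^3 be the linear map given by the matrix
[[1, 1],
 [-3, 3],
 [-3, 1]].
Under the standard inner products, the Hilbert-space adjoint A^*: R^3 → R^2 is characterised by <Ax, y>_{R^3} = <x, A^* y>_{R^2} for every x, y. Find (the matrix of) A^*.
A^* = A^T =
[[1, -3, -3],
 [1, 3, 1]]

For real matrices with standard dot products, the defining identity <Ax, y> = <x, A^* y> gives (Ax)^T y = x^T (A^*) y, i.e. x^T A^T y = x^T (A^*) y. Since this holds for all x, y, we must have A^* = A^T. Therefore
A^* =
[[1, -3, -3],
 [1, 3, 1]].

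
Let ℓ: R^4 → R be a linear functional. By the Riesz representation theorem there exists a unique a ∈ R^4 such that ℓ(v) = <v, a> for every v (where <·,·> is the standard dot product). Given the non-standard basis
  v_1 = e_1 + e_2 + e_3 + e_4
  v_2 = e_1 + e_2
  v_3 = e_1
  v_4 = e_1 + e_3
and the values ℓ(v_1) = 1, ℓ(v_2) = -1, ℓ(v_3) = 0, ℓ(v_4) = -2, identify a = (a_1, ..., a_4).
a = (0, -1, -2, 4)

Write a = (a_1, ..., a_4) in the standard basis. For each basis vector v_i, ℓ(v_i) = <v_i, a> is a linear equation in the a_j's. Collect the n equations into a matrix system V a = ℓ, where row i of V is v_i (expressed in the standard basis). Since V is invertible (lower-triangular with 1s on the diagonal, up to permutation), solve by back-substitution:
  V =
[[1, 1, 1, 1],
 [1, 1, 0, 0],
 [1, 0, 0, 0],
 [1, 0, 1, 0]]
  V a = (1, -1, 0, -2)
Solving gives a = (0, -1, -2, 4).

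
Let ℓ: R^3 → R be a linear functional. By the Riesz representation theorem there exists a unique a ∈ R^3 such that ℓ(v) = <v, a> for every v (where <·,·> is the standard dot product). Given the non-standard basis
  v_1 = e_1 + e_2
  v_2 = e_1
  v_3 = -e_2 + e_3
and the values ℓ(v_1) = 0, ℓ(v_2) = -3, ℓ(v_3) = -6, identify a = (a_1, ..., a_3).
a = (-3, 3, -3)

Write a = (a_1, ..., a_3) in the standard basis. For each basis vector v_i, ℓ(v_i) = <v_i, a> is a linear equation in the a_j's. Collect the n equations into a matrix system V a = ℓ, where row i of V is v_i (expressed in the standard basis). Since V is invertible (lower-triangular with 1s on the diagonal, up to permutation), solve by back-substitution:
  V =
[[1, 1, 0],
 [1, 0, 0],
 [0, -1, 1]]
  V a = (0, -3, -6)
Solving gives a = (-3, 3, -3).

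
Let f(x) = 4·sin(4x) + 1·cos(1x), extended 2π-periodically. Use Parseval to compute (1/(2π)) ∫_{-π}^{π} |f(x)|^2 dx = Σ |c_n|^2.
Σ |c_n|^2 = 17/2

Expand |f|^2 and use orthogonality of {sin(nx), cos(mx)} on [-π, π]:
  ∫_{-π}^{π} sin(nx)^2 dx = π, ∫ cos(mx)^2 dx = π, and cross terms integrate to 0.
So ∫_{-π}^{π} f(x)^2 dx = 4^2 · π + 1^2 · π = (16 + 1)π.
Divide by 2π: (16 + 1)/2 = 17/2.
By Parseval, this equals Σ |c_n|^2.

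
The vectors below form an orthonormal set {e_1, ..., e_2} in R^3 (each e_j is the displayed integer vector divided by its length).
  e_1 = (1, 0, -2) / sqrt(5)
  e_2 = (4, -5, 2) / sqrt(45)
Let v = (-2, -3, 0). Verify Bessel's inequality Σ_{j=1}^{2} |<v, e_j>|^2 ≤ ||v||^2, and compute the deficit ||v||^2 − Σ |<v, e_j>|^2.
Σ |<v, e_j>|^2 = 17/9; ||v||^2 = 13; deficit = 100/9

Write each e_j = u_j / sqrt(<u_j, u_j>) where u_j is the displayed integer vector. Then <v, e_j> = <v, u_j> / sqrt(<u_j, u_j>), so |<v, e_j>|^2 = <v, u_j>^2 / <u_j, u_j>.
Coefficients: <v, e_1> = -2/sqrt(5), <v, e_2> = 7/sqrt(45).
Square and sum: Σ |<v, e_j>|^2 = 17/9.
Compute ||v||^2 = v·v = 13.
Deficit = 13 − 17/9 = 100/9 ≥ 0, confirming Bessel's inequality. (The deficit equals ||v − Σ <v,e_j> e_j||^2, the squared distance from v to span{e_j}.)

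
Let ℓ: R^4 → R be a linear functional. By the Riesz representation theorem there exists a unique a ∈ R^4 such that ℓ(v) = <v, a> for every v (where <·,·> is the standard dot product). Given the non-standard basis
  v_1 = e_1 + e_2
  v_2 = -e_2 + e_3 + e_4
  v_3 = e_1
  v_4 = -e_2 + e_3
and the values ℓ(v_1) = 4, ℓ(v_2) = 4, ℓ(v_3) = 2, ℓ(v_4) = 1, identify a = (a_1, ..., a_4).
a = (2, 2, 3, 3)

Write a = (a_1, ..., a_4) in the standard basis. For each basis vector v_i, ℓ(v_i) = <v_i, a> is a linear equation in the a_j's. Collect the n equations into a matrix system V a = ℓ, where row i of V is v_i (expressed in the standard basis). Since V is invertible (lower-triangular with 1s on the diagonal, up to permutation), solve by back-substitution:
  V =
[[1, 1, 0, 0],
 [0, -1, 1, 1],
 [1, 0, 0, 0],
 [0, -1, 1, 0]]
  V a = (4, 4, 2, 1)
Solving gives a = (2, 2, 3, 3).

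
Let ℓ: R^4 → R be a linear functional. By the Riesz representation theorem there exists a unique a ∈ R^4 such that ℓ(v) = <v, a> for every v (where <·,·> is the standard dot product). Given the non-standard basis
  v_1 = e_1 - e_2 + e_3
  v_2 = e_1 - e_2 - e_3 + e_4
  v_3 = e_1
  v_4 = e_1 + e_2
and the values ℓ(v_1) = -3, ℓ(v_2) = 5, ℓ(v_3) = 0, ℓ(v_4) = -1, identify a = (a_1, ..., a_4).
a = (0, -1, -4, 0)

Write a = (a_1, ..., a_4) in the standard basis. For each basis vector v_i, ℓ(v_i) = <v_i, a> is a linear equation in the a_j's. Collect the n equations into a matrix system V a = ℓ, where row i of V is v_i (expressed in the standard basis). Since V is invertible (lower-triangular with 1s on the diagonal, up to permutation), solve by back-substitution:
  V =
[[1, -1, 1, 0],
 [1, -1, -1, 1],
 [1, 0, 0, 0],
 [1, 1, 0, 0]]
  V a = (-3, 5, 0, -1)
Solving gives a = (0, -1, -4, 0).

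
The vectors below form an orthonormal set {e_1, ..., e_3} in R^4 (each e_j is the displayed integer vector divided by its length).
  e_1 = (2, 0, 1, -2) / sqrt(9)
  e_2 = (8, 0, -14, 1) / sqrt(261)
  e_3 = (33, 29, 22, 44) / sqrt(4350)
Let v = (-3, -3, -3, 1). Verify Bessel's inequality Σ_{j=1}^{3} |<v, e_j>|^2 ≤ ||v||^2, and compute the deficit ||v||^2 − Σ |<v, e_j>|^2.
Σ |<v, e_j>|^2 = 10*2**(354/515)*3**(298/515)*5**(13/515)*7**(90/103)/7; ||v||^2 = 28; deficit = 242/75

Write each e_j = u_j / sqrt(<u_j, u_j>) where u_j is the displayed integer vector. Then <v, e_j> = <v, u_j> / sqrt(<u_j, u_j>), so |<v, e_j>|^2 = <v, u_j>^2 / <u_j, u_j>.
Coefficients: <v, e_1> = -11/sqrt(9), <v, e_2> = 19/sqrt(261), <v, e_3> = -208/sqrt(4350).
Square and sum: Σ |<v, e_j>|^2 = 10*2**(354/515)*3**(298/515)*5**(13/515)*7**(90/103)/7.
Compute ||v||^2 = v·v = 28.
Deficit = 28 − 10*2**(354/515)*3**(298/515)*5**(13/515)*7**(90/103)/7 = 242/75 ≥ 0, confirming Bessel's inequality. (The deficit equals ||v − Σ <v,e_j> e_j||^2, the squared distance from v to span{e_j}.)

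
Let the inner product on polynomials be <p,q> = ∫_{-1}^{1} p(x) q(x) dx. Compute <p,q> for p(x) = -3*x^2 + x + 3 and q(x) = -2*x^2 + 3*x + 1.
<p,q> = 22/5

Expand the product: p(x)·q(x) = 6*x^4 - 11*x^3 - 6*x^2 + 10*x + 3.
∫_{-1}^{1} of each monomial x^k gives [2/(k+1) if k even, 0 if k odd]. Integrating term-by-term (or equivalently evaluating the antiderivative F(x) = 6*x^5/5 - 11*x^4/4 - 2*x^3 + 5*x^2 + 3*x at the endpoints):
  F(1) − F(−1) = 89/20 − (1/20) = 22/5.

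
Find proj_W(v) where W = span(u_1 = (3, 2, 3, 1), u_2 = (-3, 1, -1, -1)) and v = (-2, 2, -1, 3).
proj_W(v) = (-222/155, 40/31, 2/31, -74/155)

Set up U = [u_1 | ... | u_2] ∈ R^(4×2). The projector onto W = col(U) is P = U (U^T U)^(-1) U^T.
Compute U^T U =
  [23, -11]
  [-11, 12],
and U^T v = (-2, 6).
Solve U^T U · c = U^T v for the coefficients: c = (42/155, 116/155). The projection is proj_W(v) = U c.
Check: (v - proj_W(v)) · u_1 = 0  (should be 0).
Check: (v - proj_W(v)) · u_2 = 0  (should be 0).
Result: proj_W(v) = (-222/155, 40/31, 2/31, -74/155).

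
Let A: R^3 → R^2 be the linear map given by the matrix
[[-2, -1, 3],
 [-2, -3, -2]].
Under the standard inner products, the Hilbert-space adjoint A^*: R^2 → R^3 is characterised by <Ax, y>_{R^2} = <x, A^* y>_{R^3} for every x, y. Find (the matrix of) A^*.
A^* = A^T =
[[-2, -2],
 [-1, -3],
 [3, -2]]

For real matrices with standard dot products, the defining identity <Ax, y> = <x, A^* y> gives (Ax)^T y = x^T (A^*) y, i.e. x^T A^T y = x^T (A^*) y. Since this holds for all x, y, we must have A^* = A^T. Therefore
A^* =
[[-2, -2],
 [-1, -3],
 [3, -2]].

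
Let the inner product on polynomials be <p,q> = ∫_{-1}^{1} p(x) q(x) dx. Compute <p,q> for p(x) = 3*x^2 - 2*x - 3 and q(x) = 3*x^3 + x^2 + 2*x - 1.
<p,q> = -28/15

Expand the product: p(x)·q(x) = 9*x^5 - 3*x^4 - 5*x^3 - 10*x^2 - 4*x + 3.
∫_{-1}^{1} of each monomial x^k gives [2/(k+1) if k even, 0 if k odd]. Integrating term-by-term (or equivalently evaluating the antiderivative F(x) = 3*x^6/2 - 3*x^5/5 - 5*x^4/4 - 10*x^3/3 - 2*x^2 + 3*x at the endpoints):
  F(1) − F(−1) = -161/60 − (-49/60) = -28/15.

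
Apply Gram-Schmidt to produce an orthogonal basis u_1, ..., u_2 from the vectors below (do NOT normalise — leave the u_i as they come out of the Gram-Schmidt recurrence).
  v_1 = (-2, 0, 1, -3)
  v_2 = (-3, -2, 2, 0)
Orthogonal basis:
  u_1 = (-2, 0, 1, -3)
  u_2 = (-13/7, -2, 10/7, 12/7)

Apply the Gram-Schmidt recurrence
  u_1 = v_1
  u_i = v_i − Σ_{j<i} ((v_i · u_j) / (u_j · u_j)) · u_j.

Step by step this gives:
  u_1 = (-2, 0, 1, -3)
  u_2 = (-13/7, -2, 10/7, 12/7)

Orthogonality check:
  u_2 · u_1 = 0 (should be 0)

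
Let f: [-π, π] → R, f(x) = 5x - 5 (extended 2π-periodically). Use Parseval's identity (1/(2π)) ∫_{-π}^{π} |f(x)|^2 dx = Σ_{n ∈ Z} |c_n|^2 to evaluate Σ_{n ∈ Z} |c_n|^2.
Σ |c_n|^2 = 25π^2/3 + 25

Expand and integrate term by term over [-π, π]:
  ∫ (5x)^2 dx = 25·(2π^3/3); ∫ 2·5·(-5)·x dx = 0 (odd integrand); ∫ (-5)^2 dx = 25·2π.
So (1/(2π)) ∫_{-π}^{π} (5x - 5)^2 dx = 25π^2/3 + 25 = 25π^2/3 + 25.
Parseval ⇒ Σ |c_n|^2 = 25π^2/3 + 25.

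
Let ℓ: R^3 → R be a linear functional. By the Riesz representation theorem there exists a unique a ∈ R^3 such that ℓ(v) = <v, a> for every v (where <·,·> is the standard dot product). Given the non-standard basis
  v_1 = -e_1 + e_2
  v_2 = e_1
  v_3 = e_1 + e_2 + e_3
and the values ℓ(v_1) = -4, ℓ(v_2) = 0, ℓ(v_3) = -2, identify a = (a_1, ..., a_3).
a = (0, -4, 2)

Write a = (a_1, ..., a_3) in the standard basis. For each basis vector v_i, ℓ(v_i) = <v_i, a> is a linear equation in the a_j's. Collect the n equations into a matrix system V a = ℓ, where row i of V is v_i (expressed in the standard basis). Since V is invertible (lower-triangular with 1s on the diagonal, up to permutation), solve by back-substitution:
  V =
[[-1, 1, 0],
 [1, 0, 0],
 [1, 1, 1]]
  V a = (-4, 0, -2)
Solving gives a = (0, -4, 2).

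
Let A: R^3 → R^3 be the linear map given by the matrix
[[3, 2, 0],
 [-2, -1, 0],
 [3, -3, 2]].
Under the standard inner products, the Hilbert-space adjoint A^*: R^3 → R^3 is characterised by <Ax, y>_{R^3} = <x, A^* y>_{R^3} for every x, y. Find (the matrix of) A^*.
A^* = A^T =
[[3, -2, 3],
 [2, -1, -3],
 [0, 0, 2]]

For real matrices with standard dot products, the defining identity <Ax, y> = <x, A^* y> gives (Ax)^T y = x^T (A^*) y, i.e. x^T A^T y = x^T (A^*) y. Since this holds for all x, y, we must have A^* = A^T. Therefore
A^* =
[[3, -2, 3],
 [2, -1, -3],
 [0, 0, 2]].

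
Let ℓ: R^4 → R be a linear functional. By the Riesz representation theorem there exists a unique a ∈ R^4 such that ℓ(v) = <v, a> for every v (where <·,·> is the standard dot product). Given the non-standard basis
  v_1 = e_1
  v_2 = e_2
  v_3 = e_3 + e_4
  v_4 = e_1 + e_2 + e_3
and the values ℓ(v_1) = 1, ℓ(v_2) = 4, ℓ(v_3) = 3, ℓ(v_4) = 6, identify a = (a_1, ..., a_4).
a = (1, 4, 1, 2)

Write a = (a_1, ..., a_4) in the standard basis. For each basis vector v_i, ℓ(v_i) = <v_i, a> is a linear equation in the a_j's. Collect the n equations into a matrix system V a = ℓ, where row i of V is v_i (expressed in the standard basis). Since V is invertible (lower-triangular with 1s on the diagonal, up to permutation), solve by back-substitution:
  V =
[[1, 0, 0, 0],
 [0, 1, 0, 0],
 [0, 0, 1, 1],
 [1, 1, 1, 0]]
  V a = (1, 4, 3, 6)
Solving gives a = (1, 4, 1, 2).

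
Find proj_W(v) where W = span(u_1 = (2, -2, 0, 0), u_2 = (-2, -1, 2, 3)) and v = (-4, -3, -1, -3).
proj_W(v) = (-16/35, 19/35, -2/35, -3/35)

Set up U = [u_1 | ... | u_2] ∈ R^(4×2). The projector onto W = col(U) is P = U (U^T U)^(-1) U^T.
Compute U^T U =
  [8, -2]
  [-2, 18],
and U^T v = (-2, 0).
Solve U^T U · c = U^T v for the coefficients: c = (-9/35, -1/35). The projection is proj_W(v) = U c.
Check: (v - proj_W(v)) · u_1 = 0  (should be 0).
Check: (v - proj_W(v)) · u_2 = 0  (should be 0).
Result: proj_W(v) = (-16/35, 19/35, -2/35, -3/35).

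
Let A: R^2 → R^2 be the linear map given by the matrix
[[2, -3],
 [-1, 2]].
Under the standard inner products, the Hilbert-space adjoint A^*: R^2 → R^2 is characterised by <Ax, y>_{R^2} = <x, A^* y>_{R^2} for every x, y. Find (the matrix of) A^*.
A^* = A^T =
[[2, -1],
 [-3, 2]]

For real matrices with standard dot products, the defining identity <Ax, y> = <x, A^* y> gives (Ax)^T y = x^T (A^*) y, i.e. x^T A^T y = x^T (A^*) y. Since this holds for all x, y, we must have A^* = A^T. Therefore
A^* =
[[2, -1],
 [-3, 2]].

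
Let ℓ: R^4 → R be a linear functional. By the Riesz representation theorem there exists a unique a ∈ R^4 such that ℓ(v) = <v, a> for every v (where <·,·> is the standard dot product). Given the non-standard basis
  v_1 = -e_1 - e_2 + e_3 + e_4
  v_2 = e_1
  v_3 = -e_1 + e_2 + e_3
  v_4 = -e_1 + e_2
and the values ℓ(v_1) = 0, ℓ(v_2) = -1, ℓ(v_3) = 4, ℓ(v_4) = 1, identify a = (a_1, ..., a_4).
a = (-1, 0, 3, -4)

Write a = (a_1, ..., a_4) in the standard basis. For each basis vector v_i, ℓ(v_i) = <v_i, a> is a linear equation in the a_j's. Collect the n equations into a matrix system V a = ℓ, where row i of V is v_i (expressed in the standard basis). Since V is invertible (lower-triangular with 1s on the diagonal, up to permutation), solve by back-substitution:
  V =
[[-1, -1, 1, 1],
 [1, 0, 0, 0],
 [-1, 1, 1, 0],
 [-1, 1, 0, 0]]
  V a = (0, -1, 4, 1)
Solving gives a = (-1, 0, 3, -4).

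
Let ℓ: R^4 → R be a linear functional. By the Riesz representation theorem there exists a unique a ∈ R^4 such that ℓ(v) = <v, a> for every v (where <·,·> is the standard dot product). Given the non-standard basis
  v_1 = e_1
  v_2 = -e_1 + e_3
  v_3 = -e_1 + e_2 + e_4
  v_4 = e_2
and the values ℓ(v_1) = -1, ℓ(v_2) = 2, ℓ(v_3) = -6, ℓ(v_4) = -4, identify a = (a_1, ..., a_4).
a = (-1, -4, 1, -3)

Write a = (a_1, ..., a_4) in the standard basis. For each basis vector v_i, ℓ(v_i) = <v_i, a> is a linear equation in the a_j's. Collect the n equations into a matrix system V a = ℓ, where row i of V is v_i (expressed in the standard basis). Since V is invertible (lower-triangular with 1s on the diagonal, up to permutation), solve by back-substitution:
  V =
[[1, 0, 0, 0],
 [-1, 0, 1, 0],
 [-1, 1, 0, 1],
 [0, 1, 0, 0]]
  V a = (-1, 2, -6, -4)
Solving gives a = (-1, -4, 1, -3).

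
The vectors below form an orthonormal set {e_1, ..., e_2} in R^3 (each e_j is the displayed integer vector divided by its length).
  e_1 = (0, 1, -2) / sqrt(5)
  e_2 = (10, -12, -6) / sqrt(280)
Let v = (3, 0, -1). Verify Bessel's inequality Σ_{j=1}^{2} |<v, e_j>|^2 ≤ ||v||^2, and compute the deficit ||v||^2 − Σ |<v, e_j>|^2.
Σ |<v, e_j>|^2 = 38/7; ||v||^2 = 10; deficit = 32/7

Write each e_j = u_j / sqrt(<u_j, u_j>) where u_j is the displayed integer vector. Then <v, e_j> = <v, u_j> / sqrt(<u_j, u_j>), so |<v, e_j>|^2 = <v, u_j>^2 / <u_j, u_j>.
Coefficients: <v, e_1> = 2/sqrt(5), <v, e_2> = 36/sqrt(280).
Square and sum: Σ |<v, e_j>|^2 = 38/7.
Compute ||v||^2 = v·v = 10.
Deficit = 10 − 38/7 = 32/7 ≥ 0, confirming Bessel's inequality. (The deficit equals ||v − Σ <v,e_j> e_j||^2, the squared distance from v to span{e_j}.)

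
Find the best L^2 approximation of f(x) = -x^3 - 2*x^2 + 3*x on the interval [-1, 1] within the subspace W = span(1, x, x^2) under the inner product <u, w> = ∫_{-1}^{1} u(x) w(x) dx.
g(x) = -2*x^2 + 12*x/5

The best approximation g ∈ W is the orthogonal projection of f onto W. Writing g = a_0 + a_1 x + a_2 x^2, the coefficients solve the normal equations G · a = b where
  G_{ij} = <φ_i, φ_j> and b_i = <f, φ_i>, with φ_0 = 1, φ_1 = x, φ_2 = x^2.
G =
  [2, 0, 2/3]
  [0, 2/3, 0]
  [2/3, 0, 2/5],
b = (-4/3, 8/5, -4/5).
Solving gives a_0 = 0, a_1 = 12/5, a_2 = -2, so
  g(x) = -2*x^2 + 12*x/5.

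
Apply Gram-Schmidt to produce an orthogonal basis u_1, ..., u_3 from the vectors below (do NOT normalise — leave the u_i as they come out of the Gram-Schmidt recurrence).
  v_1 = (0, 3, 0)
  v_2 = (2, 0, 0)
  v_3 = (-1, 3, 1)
Orthogonal basis:
  u_1 = (0, 3, 0)
  u_2 = (2, 0, 0)
  u_3 = (0, 0, 1)

Apply the Gram-Schmidt recurrence
  u_1 = v_1
  u_i = v_i − Σ_{j<i} ((v_i · u_j) / (u_j · u_j)) · u_j.

Step by step this gives:
  u_1 = (0, 3, 0)
  u_2 = (2, 0, 0)
  u_3 = (0, 0, 1)

Orthogonality check:
  u_2 · u_1 = 0 (should be 0)
  u_3 · u_1 = 0 (should be 0)
  u_3 · u_2 = 0 (should be 0)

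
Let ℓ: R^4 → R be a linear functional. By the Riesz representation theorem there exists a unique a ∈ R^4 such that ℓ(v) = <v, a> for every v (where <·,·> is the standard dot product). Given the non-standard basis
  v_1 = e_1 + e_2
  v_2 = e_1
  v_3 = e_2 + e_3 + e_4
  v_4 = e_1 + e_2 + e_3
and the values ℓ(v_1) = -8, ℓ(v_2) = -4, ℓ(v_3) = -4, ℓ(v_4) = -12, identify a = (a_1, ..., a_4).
a = (-4, -4, -4, 4)

Write a = (a_1, ..., a_4) in the standard basis. For each basis vector v_i, ℓ(v_i) = <v_i, a> is a linear equation in the a_j's. Collect the n equations into a matrix system V a = ℓ, where row i of V is v_i (expressed in the standard basis). Since V is invertible (lower-triangular with 1s on the diagonal, up to permutation), solve by back-substitution:
  V =
[[1, 1, 0, 0],
 [1, 0, 0, 0],
 [0, 1, 1, 1],
 [1, 1, 1, 0]]
  V a = (-8, -4, -4, -12)
Solving gives a = (-4, -4, -4, 4).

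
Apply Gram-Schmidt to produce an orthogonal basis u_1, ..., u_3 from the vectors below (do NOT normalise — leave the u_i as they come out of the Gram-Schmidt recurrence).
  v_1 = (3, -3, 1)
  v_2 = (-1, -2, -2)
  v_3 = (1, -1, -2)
Orthogonal basis:
  u_1 = (3, -3, 1)
  u_2 = (-22/19, -35/19, -39/19)
  u_3 = (84/85, 21/34, -189/170)

Apply the Gram-Schmidt recurrence
  u_1 = v_1
  u_i = v_i − Σ_{j<i} ((v_i · u_j) / (u_j · u_j)) · u_j.

Step by step this gives:
  u_1 = (3, -3, 1)
  u_2 = (-22/19, -35/19, -39/19)
  u_3 = (84/85, 21/34, -189/170)

Orthogonality check:
  u_2 · u_1 = 0 (should be 0)
  u_3 · u_1 = 0 (should be 0)
  u_3 · u_2 = 0 (should be 0)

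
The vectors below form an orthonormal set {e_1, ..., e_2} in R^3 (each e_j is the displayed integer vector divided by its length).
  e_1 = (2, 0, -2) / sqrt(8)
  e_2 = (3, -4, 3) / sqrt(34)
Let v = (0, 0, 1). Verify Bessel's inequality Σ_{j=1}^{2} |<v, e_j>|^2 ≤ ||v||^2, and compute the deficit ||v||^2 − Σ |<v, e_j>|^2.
Σ |<v, e_j>|^2 = 13/17; ||v||^2 = 1; deficit = 4/17

Write each e_j = u_j / sqrt(<u_j, u_j>) where u_j is the displayed integer vector. Then <v, e_j> = <v, u_j> / sqrt(<u_j, u_j>), so |<v, e_j>|^2 = <v, u_j>^2 / <u_j, u_j>.
Coefficients: <v, e_1> = -2/sqrt(8), <v, e_2> = 3/sqrt(34).
Square and sum: Σ |<v, e_j>|^2 = 13/17.
Compute ||v||^2 = v·v = 1.
Deficit = 1 − 13/17 = 4/17 ≥ 0, confirming Bessel's inequality. (The deficit equals ||v − Σ <v,e_j> e_j||^2, the squared distance from v to span{e_j}.)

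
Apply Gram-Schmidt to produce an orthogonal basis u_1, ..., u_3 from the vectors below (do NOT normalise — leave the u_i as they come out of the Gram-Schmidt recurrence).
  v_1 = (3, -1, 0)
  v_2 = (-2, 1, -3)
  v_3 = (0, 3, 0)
Orthogonal basis:
  u_1 = (3, -1, 0)
  u_2 = (1/10, 3/10, -3)
  u_3 = (81/91, 243/91, 27/91)

Apply the Gram-Schmidt recurrence
  u_1 = v_1
  u_i = v_i − Σ_{j<i} ((v_i · u_j) / (u_j · u_j)) · u_j.

Step by step this gives:
  u_1 = (3, -1, 0)
  u_2 = (1/10, 3/10, -3)
  u_3 = (81/91, 243/91, 27/91)

Orthogonality check:
  u_2 · u_1 = 0 (should be 0)
  u_3 · u_1 = 0 (should be 0)
  u_3 · u_2 = 0 (should be 0)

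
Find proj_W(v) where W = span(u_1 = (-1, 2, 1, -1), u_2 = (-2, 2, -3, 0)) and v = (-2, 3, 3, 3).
proj_W(v) = (-9/10, 116/55, 92/55, -133/110)

Set up U = [u_1 | ... | u_2] ∈ R^(4×2). The projector onto W = col(U) is P = U (U^T U)^(-1) U^T.
Compute U^T U =
  [7, 3]
  [3, 17],
and U^T v = (8, 1).
Solve U^T U · c = U^T v for the coefficients: c = (133/110, -17/110). The projection is proj_W(v) = U c.
Check: (v - proj_W(v)) · u_1 = 0  (should be 0).
Check: (v - proj_W(v)) · u_2 = 0  (should be 0).
Result: proj_W(v) = (-9/10, 116/55, 92/55, -133/110).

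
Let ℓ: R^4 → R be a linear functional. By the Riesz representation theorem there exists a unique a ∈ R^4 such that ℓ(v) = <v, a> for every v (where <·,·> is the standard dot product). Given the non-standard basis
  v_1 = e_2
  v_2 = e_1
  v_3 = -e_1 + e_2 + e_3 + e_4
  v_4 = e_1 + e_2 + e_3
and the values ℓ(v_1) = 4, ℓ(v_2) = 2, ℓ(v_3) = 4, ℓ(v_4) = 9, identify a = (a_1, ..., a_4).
a = (2, 4, 3, -1)

Write a = (a_1, ..., a_4) in the standard basis. For each basis vector v_i, ℓ(v_i) = <v_i, a> is a linear equation in the a_j's. Collect the n equations into a matrix system V a = ℓ, where row i of V is v_i (expressed in the standard basis). Since V is invertible (lower-triangular with 1s on the diagonal, up to permutation), solve by back-substitution:
  V =
[[0, 1, 0, 0],
 [1, 0, 0, 0],
 [-1, 1, 1, 1],
 [1, 1, 1, 0]]
  V a = (4, 2, 4, 9)
Solving gives a = (2, 4, 3, -1).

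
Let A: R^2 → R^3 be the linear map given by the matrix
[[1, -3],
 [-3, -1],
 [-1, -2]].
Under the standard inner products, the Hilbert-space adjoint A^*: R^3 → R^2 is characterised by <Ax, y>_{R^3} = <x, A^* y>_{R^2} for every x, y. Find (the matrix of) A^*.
A^* = A^T =
[[1, -3, -1],
 [-3, -1, -2]]

For real matrices with standard dot products, the defining identity <Ax, y> = <x, A^* y> gives (Ax)^T y = x^T (A^*) y, i.e. x^T A^T y = x^T (A^*) y. Since this holds for all x, y, we must have A^* = A^T. Therefore
A^* =
[[1, -3, -1],
 [-3, -1, -2]].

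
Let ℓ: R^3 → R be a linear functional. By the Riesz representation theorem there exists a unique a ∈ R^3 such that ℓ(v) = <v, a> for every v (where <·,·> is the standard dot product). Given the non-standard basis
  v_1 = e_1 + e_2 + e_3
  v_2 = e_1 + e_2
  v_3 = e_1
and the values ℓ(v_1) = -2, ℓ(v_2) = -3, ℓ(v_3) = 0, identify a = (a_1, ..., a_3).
a = (0, -3, 1)

Write a = (a_1, ..., a_3) in the standard basis. For each basis vector v_i, ℓ(v_i) = <v_i, a> is a linear equation in the a_j's. Collect the n equations into a matrix system V a = ℓ, where row i of V is v_i (expressed in the standard basis). Since V is invertible (lower-triangular with 1s on the diagonal, up to permutation), solve by back-substitution:
  V =
[[1, 1, 1],
 [1, 1, 0],
 [1, 0, 0]]
  V a = (-2, -3, 0)
Solving gives a = (0, -3, 1).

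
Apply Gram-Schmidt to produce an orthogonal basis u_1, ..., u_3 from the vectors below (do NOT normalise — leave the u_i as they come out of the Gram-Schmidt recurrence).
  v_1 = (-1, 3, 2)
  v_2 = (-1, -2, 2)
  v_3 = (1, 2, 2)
Orthogonal basis:
  u_1 = (-1, 3, 2)
  u_2 = (-15/14, -25/14, 15/7)
  u_3 = (8/5, 0, 4/5)

Apply the Gram-Schmidt recurrence
  u_1 = v_1
  u_i = v_i − Σ_{j<i} ((v_i · u_j) / (u_j · u_j)) · u_j.

Step by step this gives:
  u_1 = (-1, 3, 2)
  u_2 = (-15/14, -25/14, 15/7)
  u_3 = (8/5, 0, 4/5)

Orthogonality check:
  u_2 · u_1 = 0 (should be 0)
  u_3 · u_1 = 0 (should be 0)
  u_3 · u_2 = 0 (should be 0)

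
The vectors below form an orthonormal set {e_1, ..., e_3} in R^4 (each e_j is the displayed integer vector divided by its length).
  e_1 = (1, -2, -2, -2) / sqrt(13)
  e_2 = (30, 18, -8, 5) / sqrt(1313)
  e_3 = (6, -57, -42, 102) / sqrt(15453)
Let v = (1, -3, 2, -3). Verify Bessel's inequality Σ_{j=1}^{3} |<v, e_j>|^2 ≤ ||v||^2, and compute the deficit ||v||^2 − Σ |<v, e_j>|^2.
Σ |<v, e_j>|^2 = 195/17; ||v||^2 = 23; deficit = 196/17

Write each e_j = u_j / sqrt(<u_j, u_j>) where u_j is the displayed integer vector. Then <v, e_j> = <v, u_j> / sqrt(<u_j, u_j>), so |<v, e_j>|^2 = <v, u_j>^2 / <u_j, u_j>.
Coefficients: <v, e_1> = 9/sqrt(13), <v, e_2> = -55/sqrt(1313), <v, e_3> = -213/sqrt(15453).
Square and sum: Σ |<v, e_j>|^2 = 195/17.
Compute ||v||^2 = v·v = 23.
Deficit = 23 − 195/17 = 196/17 ≥ 0, confirming Bessel's inequality. (The deficit equals ||v − Σ <v,e_j> e_j||^2, the squared distance from v to span{e_j}.)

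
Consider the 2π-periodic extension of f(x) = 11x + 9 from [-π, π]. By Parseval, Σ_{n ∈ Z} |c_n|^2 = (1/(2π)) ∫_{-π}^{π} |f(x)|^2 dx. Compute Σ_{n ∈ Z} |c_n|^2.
Σ |c_n|^2 = 121π^2/3 + 81

Expand and integrate term by term over [-π, π]:
  ∫ (11x)^2 dx = 121·(2π^3/3); ∫ 2·11·(9)·x dx = 0 (odd integrand); ∫ 9^2 dx = 81·2π.
So (1/(2π)) ∫_{-π}^{π} (11x + 9)^2 dx = 121π^2/3 + 81 = 121π^2/3 + 81.
Parseval ⇒ Σ |c_n|^2 = 121π^2/3 + 81.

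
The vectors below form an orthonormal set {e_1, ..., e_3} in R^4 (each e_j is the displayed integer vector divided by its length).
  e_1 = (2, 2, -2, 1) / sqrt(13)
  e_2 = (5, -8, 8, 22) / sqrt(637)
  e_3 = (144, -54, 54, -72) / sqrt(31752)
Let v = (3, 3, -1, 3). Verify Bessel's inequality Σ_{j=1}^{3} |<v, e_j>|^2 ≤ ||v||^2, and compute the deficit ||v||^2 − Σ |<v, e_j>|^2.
Σ |<v, e_j>|^2 = 26; ||v||^2 = 28; deficit = 2

Write each e_j = u_j / sqrt(<u_j, u_j>) where u_j is the displayed integer vector. Then <v, e_j> = <v, u_j> / sqrt(<u_j, u_j>), so |<v, e_j>|^2 = <v, u_j>^2 / <u_j, u_j>.
Coefficients: <v, e_1> = 17/sqrt(13), <v, e_2> = 49/sqrt(637), <v, e_3> = 0/sqrt(31752).
Square and sum: Σ |<v, e_j>|^2 = 26.
Compute ||v||^2 = v·v = 28.
Deficit = 28 − 26 = 2 ≥ 0, confirming Bessel's inequality. (The deficit equals ||v − Σ <v,e_j> e_j||^2, the squared distance from v to span{e_j}.)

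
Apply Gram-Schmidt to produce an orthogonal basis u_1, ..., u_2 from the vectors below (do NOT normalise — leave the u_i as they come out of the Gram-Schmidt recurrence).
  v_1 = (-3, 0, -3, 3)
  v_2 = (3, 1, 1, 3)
Orthogonal basis:
  u_1 = (-3, 0, -3, 3)
  u_2 = (8/3, 1, 2/3, 10/3)

Apply the Gram-Schmidt recurrence
  u_1 = v_1
  u_i = v_i − Σ_{j<i} ((v_i · u_j) / (u_j · u_j)) · u_j.

Step by step this gives:
  u_1 = (-3, 0, -3, 3)
  u_2 = (8/3, 1, 2/3, 10/3)

Orthogonality check:
  u_2 · u_1 = 0 (should be 0)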